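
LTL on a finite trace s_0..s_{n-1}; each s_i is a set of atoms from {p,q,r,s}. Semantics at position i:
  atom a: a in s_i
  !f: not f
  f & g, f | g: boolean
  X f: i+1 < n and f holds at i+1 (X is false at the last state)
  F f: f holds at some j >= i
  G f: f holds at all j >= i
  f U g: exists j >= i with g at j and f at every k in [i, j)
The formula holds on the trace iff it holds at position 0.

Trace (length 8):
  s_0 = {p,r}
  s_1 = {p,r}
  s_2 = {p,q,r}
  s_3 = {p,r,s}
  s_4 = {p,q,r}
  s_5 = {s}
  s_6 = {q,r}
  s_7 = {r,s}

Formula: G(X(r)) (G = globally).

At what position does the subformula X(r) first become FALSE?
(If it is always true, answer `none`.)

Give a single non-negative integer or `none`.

Answer: 4

Derivation:
s_0={p,r}: X(r)=True r=True
s_1={p,r}: X(r)=True r=True
s_2={p,q,r}: X(r)=True r=True
s_3={p,r,s}: X(r)=True r=True
s_4={p,q,r}: X(r)=False r=True
s_5={s}: X(r)=True r=False
s_6={q,r}: X(r)=True r=True
s_7={r,s}: X(r)=False r=True
G(X(r)) holds globally = False
First violation at position 4.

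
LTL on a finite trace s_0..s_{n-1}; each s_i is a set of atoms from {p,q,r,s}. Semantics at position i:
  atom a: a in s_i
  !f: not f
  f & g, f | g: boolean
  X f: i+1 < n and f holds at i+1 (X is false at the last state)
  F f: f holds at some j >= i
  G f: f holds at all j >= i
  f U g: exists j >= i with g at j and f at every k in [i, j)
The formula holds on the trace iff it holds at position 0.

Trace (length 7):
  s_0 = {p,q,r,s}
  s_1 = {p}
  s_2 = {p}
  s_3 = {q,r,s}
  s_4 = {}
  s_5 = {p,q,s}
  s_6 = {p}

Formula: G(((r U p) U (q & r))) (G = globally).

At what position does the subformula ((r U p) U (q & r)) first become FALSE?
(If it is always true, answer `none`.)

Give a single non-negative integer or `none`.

s_0={p,q,r,s}: ((r U p) U (q & r))=True (r U p)=True r=True p=True (q & r)=True q=True
s_1={p}: ((r U p) U (q & r))=True (r U p)=True r=False p=True (q & r)=False q=False
s_2={p}: ((r U p) U (q & r))=True (r U p)=True r=False p=True (q & r)=False q=False
s_3={q,r,s}: ((r U p) U (q & r))=True (r U p)=False r=True p=False (q & r)=True q=True
s_4={}: ((r U p) U (q & r))=False (r U p)=False r=False p=False (q & r)=False q=False
s_5={p,q,s}: ((r U p) U (q & r))=False (r U p)=True r=False p=True (q & r)=False q=True
s_6={p}: ((r U p) U (q & r))=False (r U p)=True r=False p=True (q & r)=False q=False
G(((r U p) U (q & r))) holds globally = False
First violation at position 4.

Answer: 4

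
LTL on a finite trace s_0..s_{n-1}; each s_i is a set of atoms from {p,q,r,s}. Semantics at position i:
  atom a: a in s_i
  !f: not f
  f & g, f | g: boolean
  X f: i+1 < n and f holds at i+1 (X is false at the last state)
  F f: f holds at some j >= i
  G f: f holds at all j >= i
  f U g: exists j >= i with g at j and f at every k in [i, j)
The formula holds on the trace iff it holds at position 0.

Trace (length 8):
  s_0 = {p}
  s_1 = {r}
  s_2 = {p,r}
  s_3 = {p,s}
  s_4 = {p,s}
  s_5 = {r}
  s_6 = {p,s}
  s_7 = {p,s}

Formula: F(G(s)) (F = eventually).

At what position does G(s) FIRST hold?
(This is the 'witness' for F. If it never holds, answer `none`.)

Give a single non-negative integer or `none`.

s_0={p}: G(s)=False s=False
s_1={r}: G(s)=False s=False
s_2={p,r}: G(s)=False s=False
s_3={p,s}: G(s)=False s=True
s_4={p,s}: G(s)=False s=True
s_5={r}: G(s)=False s=False
s_6={p,s}: G(s)=True s=True
s_7={p,s}: G(s)=True s=True
F(G(s)) holds; first witness at position 6.

Answer: 6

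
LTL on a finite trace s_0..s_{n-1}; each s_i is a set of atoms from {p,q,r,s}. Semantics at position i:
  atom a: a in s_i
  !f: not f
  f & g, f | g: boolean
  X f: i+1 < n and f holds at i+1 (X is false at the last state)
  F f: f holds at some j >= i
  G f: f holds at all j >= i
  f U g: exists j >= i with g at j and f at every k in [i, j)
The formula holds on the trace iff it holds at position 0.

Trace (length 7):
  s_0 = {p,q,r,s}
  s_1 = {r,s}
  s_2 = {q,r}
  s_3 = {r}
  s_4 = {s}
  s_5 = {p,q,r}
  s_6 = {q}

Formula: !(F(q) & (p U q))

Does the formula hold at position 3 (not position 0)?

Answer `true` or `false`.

s_0={p,q,r,s}: !(F(q) & (p U q))=False (F(q) & (p U q))=True F(q)=True q=True (p U q)=True p=True
s_1={r,s}: !(F(q) & (p U q))=True (F(q) & (p U q))=False F(q)=True q=False (p U q)=False p=False
s_2={q,r}: !(F(q) & (p U q))=False (F(q) & (p U q))=True F(q)=True q=True (p U q)=True p=False
s_3={r}: !(F(q) & (p U q))=True (F(q) & (p U q))=False F(q)=True q=False (p U q)=False p=False
s_4={s}: !(F(q) & (p U q))=True (F(q) & (p U q))=False F(q)=True q=False (p U q)=False p=False
s_5={p,q,r}: !(F(q) & (p U q))=False (F(q) & (p U q))=True F(q)=True q=True (p U q)=True p=True
s_6={q}: !(F(q) & (p U q))=False (F(q) & (p U q))=True F(q)=True q=True (p U q)=True p=False
Evaluating at position 3: result = True

Answer: true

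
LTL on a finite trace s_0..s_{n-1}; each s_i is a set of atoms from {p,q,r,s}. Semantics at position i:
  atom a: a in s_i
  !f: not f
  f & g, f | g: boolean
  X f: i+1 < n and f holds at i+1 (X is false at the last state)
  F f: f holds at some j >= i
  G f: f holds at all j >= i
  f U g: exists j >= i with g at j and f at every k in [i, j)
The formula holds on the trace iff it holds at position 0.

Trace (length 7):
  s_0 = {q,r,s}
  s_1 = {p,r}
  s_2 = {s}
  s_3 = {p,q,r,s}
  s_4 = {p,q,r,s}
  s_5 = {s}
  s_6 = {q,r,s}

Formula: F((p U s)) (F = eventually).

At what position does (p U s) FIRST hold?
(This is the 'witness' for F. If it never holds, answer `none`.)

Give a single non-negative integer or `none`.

s_0={q,r,s}: (p U s)=True p=False s=True
s_1={p,r}: (p U s)=True p=True s=False
s_2={s}: (p U s)=True p=False s=True
s_3={p,q,r,s}: (p U s)=True p=True s=True
s_4={p,q,r,s}: (p U s)=True p=True s=True
s_5={s}: (p U s)=True p=False s=True
s_6={q,r,s}: (p U s)=True p=False s=True
F((p U s)) holds; first witness at position 0.

Answer: 0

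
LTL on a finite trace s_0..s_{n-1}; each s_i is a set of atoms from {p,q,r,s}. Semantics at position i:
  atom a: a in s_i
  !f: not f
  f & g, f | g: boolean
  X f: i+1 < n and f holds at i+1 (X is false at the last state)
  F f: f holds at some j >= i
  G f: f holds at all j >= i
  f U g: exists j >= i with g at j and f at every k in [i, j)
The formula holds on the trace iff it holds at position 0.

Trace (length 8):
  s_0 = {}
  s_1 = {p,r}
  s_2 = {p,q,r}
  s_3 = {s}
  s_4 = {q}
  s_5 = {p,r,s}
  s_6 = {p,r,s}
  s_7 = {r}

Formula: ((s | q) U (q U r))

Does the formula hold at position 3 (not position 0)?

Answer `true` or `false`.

s_0={}: ((s | q) U (q U r))=False (s | q)=False s=False q=False (q U r)=False r=False
s_1={p,r}: ((s | q) U (q U r))=True (s | q)=False s=False q=False (q U r)=True r=True
s_2={p,q,r}: ((s | q) U (q U r))=True (s | q)=True s=False q=True (q U r)=True r=True
s_3={s}: ((s | q) U (q U r))=True (s | q)=True s=True q=False (q U r)=False r=False
s_4={q}: ((s | q) U (q U r))=True (s | q)=True s=False q=True (q U r)=True r=False
s_5={p,r,s}: ((s | q) U (q U r))=True (s | q)=True s=True q=False (q U r)=True r=True
s_6={p,r,s}: ((s | q) U (q U r))=True (s | q)=True s=True q=False (q U r)=True r=True
s_7={r}: ((s | q) U (q U r))=True (s | q)=False s=False q=False (q U r)=True r=True
Evaluating at position 3: result = True

Answer: true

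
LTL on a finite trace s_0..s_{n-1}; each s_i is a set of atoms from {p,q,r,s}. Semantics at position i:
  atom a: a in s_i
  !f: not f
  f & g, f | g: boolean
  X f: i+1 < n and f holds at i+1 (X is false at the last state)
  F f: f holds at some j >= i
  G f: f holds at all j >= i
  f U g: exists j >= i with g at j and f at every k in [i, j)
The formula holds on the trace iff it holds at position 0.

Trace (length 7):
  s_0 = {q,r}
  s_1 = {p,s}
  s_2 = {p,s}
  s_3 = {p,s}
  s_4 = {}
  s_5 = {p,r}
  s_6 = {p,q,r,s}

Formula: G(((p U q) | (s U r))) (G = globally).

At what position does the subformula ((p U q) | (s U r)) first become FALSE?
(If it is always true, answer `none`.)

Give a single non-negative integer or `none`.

Answer: 1

Derivation:
s_0={q,r}: ((p U q) | (s U r))=True (p U q)=True p=False q=True (s U r)=True s=False r=True
s_1={p,s}: ((p U q) | (s U r))=False (p U q)=False p=True q=False (s U r)=False s=True r=False
s_2={p,s}: ((p U q) | (s U r))=False (p U q)=False p=True q=False (s U r)=False s=True r=False
s_3={p,s}: ((p U q) | (s U r))=False (p U q)=False p=True q=False (s U r)=False s=True r=False
s_4={}: ((p U q) | (s U r))=False (p U q)=False p=False q=False (s U r)=False s=False r=False
s_5={p,r}: ((p U q) | (s U r))=True (p U q)=True p=True q=False (s U r)=True s=False r=True
s_6={p,q,r,s}: ((p U q) | (s U r))=True (p U q)=True p=True q=True (s U r)=True s=True r=True
G(((p U q) | (s U r))) holds globally = False
First violation at position 1.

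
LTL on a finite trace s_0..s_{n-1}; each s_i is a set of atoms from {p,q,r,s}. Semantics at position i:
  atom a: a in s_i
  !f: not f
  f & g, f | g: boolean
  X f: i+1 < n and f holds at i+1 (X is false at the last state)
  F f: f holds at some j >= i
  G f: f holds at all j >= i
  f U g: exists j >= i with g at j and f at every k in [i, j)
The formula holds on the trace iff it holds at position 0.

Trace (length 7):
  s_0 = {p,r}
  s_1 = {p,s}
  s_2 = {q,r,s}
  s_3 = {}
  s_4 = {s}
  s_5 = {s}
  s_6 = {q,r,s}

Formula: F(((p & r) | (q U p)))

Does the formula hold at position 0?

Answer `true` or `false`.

Answer: true

Derivation:
s_0={p,r}: F(((p & r) | (q U p)))=True ((p & r) | (q U p))=True (p & r)=True p=True r=True (q U p)=True q=False
s_1={p,s}: F(((p & r) | (q U p)))=True ((p & r) | (q U p))=True (p & r)=False p=True r=False (q U p)=True q=False
s_2={q,r,s}: F(((p & r) | (q U p)))=False ((p & r) | (q U p))=False (p & r)=False p=False r=True (q U p)=False q=True
s_3={}: F(((p & r) | (q U p)))=False ((p & r) | (q U p))=False (p & r)=False p=False r=False (q U p)=False q=False
s_4={s}: F(((p & r) | (q U p)))=False ((p & r) | (q U p))=False (p & r)=False p=False r=False (q U p)=False q=False
s_5={s}: F(((p & r) | (q U p)))=False ((p & r) | (q U p))=False (p & r)=False p=False r=False (q U p)=False q=False
s_6={q,r,s}: F(((p & r) | (q U p)))=False ((p & r) | (q U p))=False (p & r)=False p=False r=True (q U p)=False q=True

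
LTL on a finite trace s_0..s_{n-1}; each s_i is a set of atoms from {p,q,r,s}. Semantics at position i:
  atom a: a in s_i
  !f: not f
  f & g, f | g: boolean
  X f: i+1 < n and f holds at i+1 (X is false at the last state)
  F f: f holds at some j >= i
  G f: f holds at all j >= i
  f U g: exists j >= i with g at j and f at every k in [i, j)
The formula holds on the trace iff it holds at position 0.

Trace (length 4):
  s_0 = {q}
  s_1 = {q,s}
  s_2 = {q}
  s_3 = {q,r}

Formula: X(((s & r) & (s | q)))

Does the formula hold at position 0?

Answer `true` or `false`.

s_0={q}: X(((s & r) & (s | q)))=False ((s & r) & (s | q))=False (s & r)=False s=False r=False (s | q)=True q=True
s_1={q,s}: X(((s & r) & (s | q)))=False ((s & r) & (s | q))=False (s & r)=False s=True r=False (s | q)=True q=True
s_2={q}: X(((s & r) & (s | q)))=False ((s & r) & (s | q))=False (s & r)=False s=False r=False (s | q)=True q=True
s_3={q,r}: X(((s & r) & (s | q)))=False ((s & r) & (s | q))=False (s & r)=False s=False r=True (s | q)=True q=True

Answer: false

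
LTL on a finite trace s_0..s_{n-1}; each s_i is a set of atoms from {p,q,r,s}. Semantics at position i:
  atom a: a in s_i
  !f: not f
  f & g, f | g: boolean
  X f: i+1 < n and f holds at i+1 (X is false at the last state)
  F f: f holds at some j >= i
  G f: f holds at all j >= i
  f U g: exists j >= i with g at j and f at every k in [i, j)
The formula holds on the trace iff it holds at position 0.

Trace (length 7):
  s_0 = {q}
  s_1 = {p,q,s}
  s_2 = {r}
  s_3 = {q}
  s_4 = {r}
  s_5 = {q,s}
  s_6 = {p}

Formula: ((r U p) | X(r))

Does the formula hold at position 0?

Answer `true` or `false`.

s_0={q}: ((r U p) | X(r))=False (r U p)=False r=False p=False X(r)=False
s_1={p,q,s}: ((r U p) | X(r))=True (r U p)=True r=False p=True X(r)=True
s_2={r}: ((r U p) | X(r))=False (r U p)=False r=True p=False X(r)=False
s_3={q}: ((r U p) | X(r))=True (r U p)=False r=False p=False X(r)=True
s_4={r}: ((r U p) | X(r))=False (r U p)=False r=True p=False X(r)=False
s_5={q,s}: ((r U p) | X(r))=False (r U p)=False r=False p=False X(r)=False
s_6={p}: ((r U p) | X(r))=True (r U p)=True r=False p=True X(r)=False

Answer: false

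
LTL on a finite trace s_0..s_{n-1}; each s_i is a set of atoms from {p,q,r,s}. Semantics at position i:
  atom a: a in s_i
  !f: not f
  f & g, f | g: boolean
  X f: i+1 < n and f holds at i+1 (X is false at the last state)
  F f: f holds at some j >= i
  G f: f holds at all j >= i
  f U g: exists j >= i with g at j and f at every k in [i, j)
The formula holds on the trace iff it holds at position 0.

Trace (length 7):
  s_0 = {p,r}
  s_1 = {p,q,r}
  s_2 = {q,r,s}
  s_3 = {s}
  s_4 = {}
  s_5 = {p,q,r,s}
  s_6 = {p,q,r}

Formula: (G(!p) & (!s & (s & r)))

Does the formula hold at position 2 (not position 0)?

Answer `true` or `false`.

Answer: false

Derivation:
s_0={p,r}: (G(!p) & (!s & (s & r)))=False G(!p)=False !p=False p=True (!s & (s & r))=False !s=True s=False (s & r)=False r=True
s_1={p,q,r}: (G(!p) & (!s & (s & r)))=False G(!p)=False !p=False p=True (!s & (s & r))=False !s=True s=False (s & r)=False r=True
s_2={q,r,s}: (G(!p) & (!s & (s & r)))=False G(!p)=False !p=True p=False (!s & (s & r))=False !s=False s=True (s & r)=True r=True
s_3={s}: (G(!p) & (!s & (s & r)))=False G(!p)=False !p=True p=False (!s & (s & r))=False !s=False s=True (s & r)=False r=False
s_4={}: (G(!p) & (!s & (s & r)))=False G(!p)=False !p=True p=False (!s & (s & r))=False !s=True s=False (s & r)=False r=False
s_5={p,q,r,s}: (G(!p) & (!s & (s & r)))=False G(!p)=False !p=False p=True (!s & (s & r))=False !s=False s=True (s & r)=True r=True
s_6={p,q,r}: (G(!p) & (!s & (s & r)))=False G(!p)=False !p=False p=True (!s & (s & r))=False !s=True s=False (s & r)=False r=True
Evaluating at position 2: result = False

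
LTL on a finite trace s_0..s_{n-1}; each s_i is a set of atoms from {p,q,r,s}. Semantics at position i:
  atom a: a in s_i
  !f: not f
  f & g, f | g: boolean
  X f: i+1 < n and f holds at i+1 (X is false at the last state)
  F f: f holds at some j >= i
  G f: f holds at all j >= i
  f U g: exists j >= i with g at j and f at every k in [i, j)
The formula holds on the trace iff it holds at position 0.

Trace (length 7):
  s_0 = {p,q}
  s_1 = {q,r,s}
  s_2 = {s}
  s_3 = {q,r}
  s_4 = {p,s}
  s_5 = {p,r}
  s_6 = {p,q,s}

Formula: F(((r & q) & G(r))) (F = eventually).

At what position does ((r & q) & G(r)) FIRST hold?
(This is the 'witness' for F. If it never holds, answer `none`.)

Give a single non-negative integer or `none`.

s_0={p,q}: ((r & q) & G(r))=False (r & q)=False r=False q=True G(r)=False
s_1={q,r,s}: ((r & q) & G(r))=False (r & q)=True r=True q=True G(r)=False
s_2={s}: ((r & q) & G(r))=False (r & q)=False r=False q=False G(r)=False
s_3={q,r}: ((r & q) & G(r))=False (r & q)=True r=True q=True G(r)=False
s_4={p,s}: ((r & q) & G(r))=False (r & q)=False r=False q=False G(r)=False
s_5={p,r}: ((r & q) & G(r))=False (r & q)=False r=True q=False G(r)=False
s_6={p,q,s}: ((r & q) & G(r))=False (r & q)=False r=False q=True G(r)=False
F(((r & q) & G(r))) does not hold (no witness exists).

Answer: none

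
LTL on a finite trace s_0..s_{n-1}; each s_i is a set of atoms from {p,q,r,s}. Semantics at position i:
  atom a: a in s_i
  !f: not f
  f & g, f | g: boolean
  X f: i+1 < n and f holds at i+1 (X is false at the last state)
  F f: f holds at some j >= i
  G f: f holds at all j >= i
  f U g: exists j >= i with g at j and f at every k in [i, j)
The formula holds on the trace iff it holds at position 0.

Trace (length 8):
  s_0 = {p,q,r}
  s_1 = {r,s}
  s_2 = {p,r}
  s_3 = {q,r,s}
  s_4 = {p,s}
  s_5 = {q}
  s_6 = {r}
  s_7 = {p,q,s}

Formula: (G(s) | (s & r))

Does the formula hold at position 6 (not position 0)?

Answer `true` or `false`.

Answer: false

Derivation:
s_0={p,q,r}: (G(s) | (s & r))=False G(s)=False s=False (s & r)=False r=True
s_1={r,s}: (G(s) | (s & r))=True G(s)=False s=True (s & r)=True r=True
s_2={p,r}: (G(s) | (s & r))=False G(s)=False s=False (s & r)=False r=True
s_3={q,r,s}: (G(s) | (s & r))=True G(s)=False s=True (s & r)=True r=True
s_4={p,s}: (G(s) | (s & r))=False G(s)=False s=True (s & r)=False r=False
s_5={q}: (G(s) | (s & r))=False G(s)=False s=False (s & r)=False r=False
s_6={r}: (G(s) | (s & r))=False G(s)=False s=False (s & r)=False r=True
s_7={p,q,s}: (G(s) | (s & r))=True G(s)=True s=True (s & r)=False r=False
Evaluating at position 6: result = False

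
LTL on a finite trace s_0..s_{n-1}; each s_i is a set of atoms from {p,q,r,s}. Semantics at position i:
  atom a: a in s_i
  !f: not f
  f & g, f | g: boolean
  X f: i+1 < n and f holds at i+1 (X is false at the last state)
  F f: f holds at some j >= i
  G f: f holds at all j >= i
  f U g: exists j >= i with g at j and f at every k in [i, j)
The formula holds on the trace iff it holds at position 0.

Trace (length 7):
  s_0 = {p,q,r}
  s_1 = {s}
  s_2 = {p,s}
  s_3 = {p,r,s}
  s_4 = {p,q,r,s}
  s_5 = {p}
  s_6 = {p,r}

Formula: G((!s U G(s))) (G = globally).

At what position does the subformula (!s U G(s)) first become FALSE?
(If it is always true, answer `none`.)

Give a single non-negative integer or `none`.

s_0={p,q,r}: (!s U G(s))=False !s=True s=False G(s)=False
s_1={s}: (!s U G(s))=False !s=False s=True G(s)=False
s_2={p,s}: (!s U G(s))=False !s=False s=True G(s)=False
s_3={p,r,s}: (!s U G(s))=False !s=False s=True G(s)=False
s_4={p,q,r,s}: (!s U G(s))=False !s=False s=True G(s)=False
s_5={p}: (!s U G(s))=False !s=True s=False G(s)=False
s_6={p,r}: (!s U G(s))=False !s=True s=False G(s)=False
G((!s U G(s))) holds globally = False
First violation at position 0.

Answer: 0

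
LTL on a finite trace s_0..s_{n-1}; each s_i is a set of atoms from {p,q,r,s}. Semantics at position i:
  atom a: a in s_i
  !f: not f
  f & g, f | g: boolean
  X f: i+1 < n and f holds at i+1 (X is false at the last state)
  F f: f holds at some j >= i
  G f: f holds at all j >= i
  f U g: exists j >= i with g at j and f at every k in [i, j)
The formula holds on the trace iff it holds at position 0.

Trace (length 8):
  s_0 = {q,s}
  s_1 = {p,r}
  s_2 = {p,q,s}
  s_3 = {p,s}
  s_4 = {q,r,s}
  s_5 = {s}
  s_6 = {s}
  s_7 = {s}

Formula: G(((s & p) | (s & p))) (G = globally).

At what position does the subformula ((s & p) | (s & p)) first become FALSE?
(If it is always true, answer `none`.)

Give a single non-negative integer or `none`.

s_0={q,s}: ((s & p) | (s & p))=False (s & p)=False s=True p=False
s_1={p,r}: ((s & p) | (s & p))=False (s & p)=False s=False p=True
s_2={p,q,s}: ((s & p) | (s & p))=True (s & p)=True s=True p=True
s_3={p,s}: ((s & p) | (s & p))=True (s & p)=True s=True p=True
s_4={q,r,s}: ((s & p) | (s & p))=False (s & p)=False s=True p=False
s_5={s}: ((s & p) | (s & p))=False (s & p)=False s=True p=False
s_6={s}: ((s & p) | (s & p))=False (s & p)=False s=True p=False
s_7={s}: ((s & p) | (s & p))=False (s & p)=False s=True p=False
G(((s & p) | (s & p))) holds globally = False
First violation at position 0.

Answer: 0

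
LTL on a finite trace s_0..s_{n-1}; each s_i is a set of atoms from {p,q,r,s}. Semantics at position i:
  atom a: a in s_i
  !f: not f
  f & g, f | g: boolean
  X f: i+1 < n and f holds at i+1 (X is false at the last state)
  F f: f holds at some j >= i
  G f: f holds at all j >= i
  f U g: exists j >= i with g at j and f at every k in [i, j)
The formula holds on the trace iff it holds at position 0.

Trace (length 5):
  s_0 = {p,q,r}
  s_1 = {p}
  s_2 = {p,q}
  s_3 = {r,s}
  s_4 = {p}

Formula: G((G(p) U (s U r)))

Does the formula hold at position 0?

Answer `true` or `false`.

Answer: false

Derivation:
s_0={p,q,r}: G((G(p) U (s U r)))=False (G(p) U (s U r))=True G(p)=False p=True (s U r)=True s=False r=True
s_1={p}: G((G(p) U (s U r)))=False (G(p) U (s U r))=False G(p)=False p=True (s U r)=False s=False r=False
s_2={p,q}: G((G(p) U (s U r)))=False (G(p) U (s U r))=False G(p)=False p=True (s U r)=False s=False r=False
s_3={r,s}: G((G(p) U (s U r)))=False (G(p) U (s U r))=True G(p)=False p=False (s U r)=True s=True r=True
s_4={p}: G((G(p) U (s U r)))=False (G(p) U (s U r))=False G(p)=True p=True (s U r)=False s=False r=False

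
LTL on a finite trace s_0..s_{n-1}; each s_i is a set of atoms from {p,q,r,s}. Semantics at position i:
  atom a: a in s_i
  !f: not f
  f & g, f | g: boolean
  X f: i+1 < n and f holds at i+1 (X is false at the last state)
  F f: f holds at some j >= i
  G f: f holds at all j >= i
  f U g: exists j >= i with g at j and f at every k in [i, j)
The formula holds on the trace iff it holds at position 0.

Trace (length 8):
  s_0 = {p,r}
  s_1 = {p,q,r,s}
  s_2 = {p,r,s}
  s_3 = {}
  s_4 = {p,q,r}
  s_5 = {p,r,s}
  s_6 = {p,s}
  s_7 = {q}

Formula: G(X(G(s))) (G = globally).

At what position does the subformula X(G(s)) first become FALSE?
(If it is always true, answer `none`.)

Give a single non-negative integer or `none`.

s_0={p,r}: X(G(s))=False G(s)=False s=False
s_1={p,q,r,s}: X(G(s))=False G(s)=False s=True
s_2={p,r,s}: X(G(s))=False G(s)=False s=True
s_3={}: X(G(s))=False G(s)=False s=False
s_4={p,q,r}: X(G(s))=False G(s)=False s=False
s_5={p,r,s}: X(G(s))=False G(s)=False s=True
s_6={p,s}: X(G(s))=False G(s)=False s=True
s_7={q}: X(G(s))=False G(s)=False s=False
G(X(G(s))) holds globally = False
First violation at position 0.

Answer: 0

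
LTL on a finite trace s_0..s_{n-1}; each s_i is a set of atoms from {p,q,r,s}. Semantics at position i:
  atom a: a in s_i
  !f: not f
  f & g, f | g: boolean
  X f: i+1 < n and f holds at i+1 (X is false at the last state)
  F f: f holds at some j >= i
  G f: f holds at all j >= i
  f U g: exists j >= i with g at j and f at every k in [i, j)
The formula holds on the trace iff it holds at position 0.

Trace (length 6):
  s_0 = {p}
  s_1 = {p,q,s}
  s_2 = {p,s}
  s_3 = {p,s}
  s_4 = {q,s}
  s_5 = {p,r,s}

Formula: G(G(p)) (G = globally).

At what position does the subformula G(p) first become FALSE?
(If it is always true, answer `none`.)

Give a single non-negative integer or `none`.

s_0={p}: G(p)=False p=True
s_1={p,q,s}: G(p)=False p=True
s_2={p,s}: G(p)=False p=True
s_3={p,s}: G(p)=False p=True
s_4={q,s}: G(p)=False p=False
s_5={p,r,s}: G(p)=True p=True
G(G(p)) holds globally = False
First violation at position 0.

Answer: 0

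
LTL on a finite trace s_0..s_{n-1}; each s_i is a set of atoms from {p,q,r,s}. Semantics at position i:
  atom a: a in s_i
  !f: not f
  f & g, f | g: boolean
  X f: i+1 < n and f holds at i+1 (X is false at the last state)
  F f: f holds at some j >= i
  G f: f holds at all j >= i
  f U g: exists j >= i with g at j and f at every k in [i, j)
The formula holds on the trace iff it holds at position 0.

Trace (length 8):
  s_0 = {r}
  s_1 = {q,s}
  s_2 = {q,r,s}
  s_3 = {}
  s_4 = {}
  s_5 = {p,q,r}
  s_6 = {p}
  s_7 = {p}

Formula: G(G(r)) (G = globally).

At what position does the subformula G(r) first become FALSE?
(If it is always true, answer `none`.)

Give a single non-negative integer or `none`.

s_0={r}: G(r)=False r=True
s_1={q,s}: G(r)=False r=False
s_2={q,r,s}: G(r)=False r=True
s_3={}: G(r)=False r=False
s_4={}: G(r)=False r=False
s_5={p,q,r}: G(r)=False r=True
s_6={p}: G(r)=False r=False
s_7={p}: G(r)=False r=False
G(G(r)) holds globally = False
First violation at position 0.

Answer: 0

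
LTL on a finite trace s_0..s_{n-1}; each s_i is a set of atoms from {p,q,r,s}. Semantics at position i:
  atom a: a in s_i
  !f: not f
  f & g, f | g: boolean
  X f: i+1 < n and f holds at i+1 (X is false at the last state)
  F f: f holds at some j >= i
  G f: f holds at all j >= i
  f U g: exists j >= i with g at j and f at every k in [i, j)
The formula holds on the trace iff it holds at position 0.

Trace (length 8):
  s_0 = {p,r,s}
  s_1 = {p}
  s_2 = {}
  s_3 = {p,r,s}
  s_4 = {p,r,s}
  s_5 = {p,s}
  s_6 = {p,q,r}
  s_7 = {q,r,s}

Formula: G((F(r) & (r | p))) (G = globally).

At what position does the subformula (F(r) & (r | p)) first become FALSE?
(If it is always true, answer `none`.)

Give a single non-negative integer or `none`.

s_0={p,r,s}: (F(r) & (r | p))=True F(r)=True r=True (r | p)=True p=True
s_1={p}: (F(r) & (r | p))=True F(r)=True r=False (r | p)=True p=True
s_2={}: (F(r) & (r | p))=False F(r)=True r=False (r | p)=False p=False
s_3={p,r,s}: (F(r) & (r | p))=True F(r)=True r=True (r | p)=True p=True
s_4={p,r,s}: (F(r) & (r | p))=True F(r)=True r=True (r | p)=True p=True
s_5={p,s}: (F(r) & (r | p))=True F(r)=True r=False (r | p)=True p=True
s_6={p,q,r}: (F(r) & (r | p))=True F(r)=True r=True (r | p)=True p=True
s_7={q,r,s}: (F(r) & (r | p))=True F(r)=True r=True (r | p)=True p=False
G((F(r) & (r | p))) holds globally = False
First violation at position 2.

Answer: 2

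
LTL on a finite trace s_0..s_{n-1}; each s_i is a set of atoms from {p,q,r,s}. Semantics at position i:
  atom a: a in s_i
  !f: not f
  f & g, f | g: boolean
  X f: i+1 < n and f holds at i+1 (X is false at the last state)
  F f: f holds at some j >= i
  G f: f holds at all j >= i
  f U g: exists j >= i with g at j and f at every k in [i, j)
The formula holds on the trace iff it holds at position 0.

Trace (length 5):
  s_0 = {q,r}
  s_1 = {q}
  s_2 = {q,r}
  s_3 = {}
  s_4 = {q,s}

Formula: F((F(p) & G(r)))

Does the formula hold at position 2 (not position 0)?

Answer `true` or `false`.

s_0={q,r}: F((F(p) & G(r)))=False (F(p) & G(r))=False F(p)=False p=False G(r)=False r=True
s_1={q}: F((F(p) & G(r)))=False (F(p) & G(r))=False F(p)=False p=False G(r)=False r=False
s_2={q,r}: F((F(p) & G(r)))=False (F(p) & G(r))=False F(p)=False p=False G(r)=False r=True
s_3={}: F((F(p) & G(r)))=False (F(p) & G(r))=False F(p)=False p=False G(r)=False r=False
s_4={q,s}: F((F(p) & G(r)))=False (F(p) & G(r))=False F(p)=False p=False G(r)=False r=False
Evaluating at position 2: result = False

Answer: false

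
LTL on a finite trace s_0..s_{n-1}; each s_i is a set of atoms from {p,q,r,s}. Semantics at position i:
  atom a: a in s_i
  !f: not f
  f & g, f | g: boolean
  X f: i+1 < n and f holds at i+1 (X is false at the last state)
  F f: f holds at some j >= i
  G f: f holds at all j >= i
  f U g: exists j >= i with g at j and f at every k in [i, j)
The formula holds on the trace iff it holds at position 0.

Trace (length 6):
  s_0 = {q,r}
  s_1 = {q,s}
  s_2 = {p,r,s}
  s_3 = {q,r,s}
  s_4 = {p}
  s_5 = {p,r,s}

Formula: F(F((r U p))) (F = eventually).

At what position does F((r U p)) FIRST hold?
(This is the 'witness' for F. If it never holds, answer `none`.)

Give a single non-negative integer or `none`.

s_0={q,r}: F((r U p))=True (r U p)=False r=True p=False
s_1={q,s}: F((r U p))=True (r U p)=False r=False p=False
s_2={p,r,s}: F((r U p))=True (r U p)=True r=True p=True
s_3={q,r,s}: F((r U p))=True (r U p)=True r=True p=False
s_4={p}: F((r U p))=True (r U p)=True r=False p=True
s_5={p,r,s}: F((r U p))=True (r U p)=True r=True p=True
F(F((r U p))) holds; first witness at position 0.

Answer: 0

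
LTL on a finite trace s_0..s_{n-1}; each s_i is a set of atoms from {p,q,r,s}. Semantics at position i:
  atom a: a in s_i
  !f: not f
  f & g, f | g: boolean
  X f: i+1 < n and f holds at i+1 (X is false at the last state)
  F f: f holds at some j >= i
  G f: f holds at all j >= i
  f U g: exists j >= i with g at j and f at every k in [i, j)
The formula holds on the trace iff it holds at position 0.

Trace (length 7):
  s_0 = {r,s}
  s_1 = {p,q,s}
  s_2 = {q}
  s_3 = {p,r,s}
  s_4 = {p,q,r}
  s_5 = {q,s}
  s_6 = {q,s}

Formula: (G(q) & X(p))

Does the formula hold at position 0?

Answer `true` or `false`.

s_0={r,s}: (G(q) & X(p))=False G(q)=False q=False X(p)=True p=False
s_1={p,q,s}: (G(q) & X(p))=False G(q)=False q=True X(p)=False p=True
s_2={q}: (G(q) & X(p))=False G(q)=False q=True X(p)=True p=False
s_3={p,r,s}: (G(q) & X(p))=False G(q)=False q=False X(p)=True p=True
s_4={p,q,r}: (G(q) & X(p))=False G(q)=True q=True X(p)=False p=True
s_5={q,s}: (G(q) & X(p))=False G(q)=True q=True X(p)=False p=False
s_6={q,s}: (G(q) & X(p))=False G(q)=True q=True X(p)=False p=False

Answer: false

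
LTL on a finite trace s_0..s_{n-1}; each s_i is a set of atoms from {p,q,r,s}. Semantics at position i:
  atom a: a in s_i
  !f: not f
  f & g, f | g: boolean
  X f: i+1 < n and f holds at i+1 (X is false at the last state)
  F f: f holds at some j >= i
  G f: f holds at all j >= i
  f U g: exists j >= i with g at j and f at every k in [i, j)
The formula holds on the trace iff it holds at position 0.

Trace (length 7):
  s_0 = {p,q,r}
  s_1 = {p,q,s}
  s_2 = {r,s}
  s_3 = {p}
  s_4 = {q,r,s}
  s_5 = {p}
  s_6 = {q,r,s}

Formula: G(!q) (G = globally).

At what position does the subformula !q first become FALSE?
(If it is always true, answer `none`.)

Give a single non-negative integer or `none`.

Answer: 0

Derivation:
s_0={p,q,r}: !q=False q=True
s_1={p,q,s}: !q=False q=True
s_2={r,s}: !q=True q=False
s_3={p}: !q=True q=False
s_4={q,r,s}: !q=False q=True
s_5={p}: !q=True q=False
s_6={q,r,s}: !q=False q=True
G(!q) holds globally = False
First violation at position 0.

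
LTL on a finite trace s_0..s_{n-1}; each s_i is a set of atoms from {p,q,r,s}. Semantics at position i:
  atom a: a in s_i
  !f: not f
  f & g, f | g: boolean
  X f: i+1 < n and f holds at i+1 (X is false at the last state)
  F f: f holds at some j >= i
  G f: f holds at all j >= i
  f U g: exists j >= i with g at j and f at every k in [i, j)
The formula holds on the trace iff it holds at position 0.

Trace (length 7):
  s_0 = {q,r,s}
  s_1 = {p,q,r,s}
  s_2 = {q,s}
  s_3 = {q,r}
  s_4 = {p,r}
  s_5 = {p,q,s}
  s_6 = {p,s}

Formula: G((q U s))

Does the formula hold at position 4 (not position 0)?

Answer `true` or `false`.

s_0={q,r,s}: G((q U s))=False (q U s)=True q=True s=True
s_1={p,q,r,s}: G((q U s))=False (q U s)=True q=True s=True
s_2={q,s}: G((q U s))=False (q U s)=True q=True s=True
s_3={q,r}: G((q U s))=False (q U s)=False q=True s=False
s_4={p,r}: G((q U s))=False (q U s)=False q=False s=False
s_5={p,q,s}: G((q U s))=True (q U s)=True q=True s=True
s_6={p,s}: G((q U s))=True (q U s)=True q=False s=True
Evaluating at position 4: result = False

Answer: false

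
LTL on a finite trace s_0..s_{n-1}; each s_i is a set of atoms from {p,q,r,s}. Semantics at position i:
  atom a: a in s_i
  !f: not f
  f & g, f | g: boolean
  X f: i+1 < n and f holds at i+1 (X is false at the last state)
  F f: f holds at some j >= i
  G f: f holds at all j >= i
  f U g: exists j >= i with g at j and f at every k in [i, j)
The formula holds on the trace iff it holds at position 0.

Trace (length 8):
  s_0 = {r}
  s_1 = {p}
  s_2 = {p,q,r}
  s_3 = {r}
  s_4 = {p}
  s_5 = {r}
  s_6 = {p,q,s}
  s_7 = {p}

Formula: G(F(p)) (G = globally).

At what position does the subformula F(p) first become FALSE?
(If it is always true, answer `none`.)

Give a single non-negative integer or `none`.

s_0={r}: F(p)=True p=False
s_1={p}: F(p)=True p=True
s_2={p,q,r}: F(p)=True p=True
s_3={r}: F(p)=True p=False
s_4={p}: F(p)=True p=True
s_5={r}: F(p)=True p=False
s_6={p,q,s}: F(p)=True p=True
s_7={p}: F(p)=True p=True
G(F(p)) holds globally = True
No violation — formula holds at every position.

Answer: none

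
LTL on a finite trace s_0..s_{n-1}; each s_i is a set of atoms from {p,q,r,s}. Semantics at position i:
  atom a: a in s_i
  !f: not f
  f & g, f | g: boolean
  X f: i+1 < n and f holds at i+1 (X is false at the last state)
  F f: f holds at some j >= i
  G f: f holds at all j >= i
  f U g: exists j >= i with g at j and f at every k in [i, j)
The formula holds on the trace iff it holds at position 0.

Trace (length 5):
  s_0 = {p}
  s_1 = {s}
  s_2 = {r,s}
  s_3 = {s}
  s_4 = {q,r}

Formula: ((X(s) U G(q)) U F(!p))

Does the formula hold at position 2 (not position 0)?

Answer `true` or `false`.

s_0={p}: ((X(s) U G(q)) U F(!p))=True (X(s) U G(q))=False X(s)=True s=False G(q)=False q=False F(!p)=True !p=False p=True
s_1={s}: ((X(s) U G(q)) U F(!p))=True (X(s) U G(q))=False X(s)=True s=True G(q)=False q=False F(!p)=True !p=True p=False
s_2={r,s}: ((X(s) U G(q)) U F(!p))=True (X(s) U G(q))=False X(s)=True s=True G(q)=False q=False F(!p)=True !p=True p=False
s_3={s}: ((X(s) U G(q)) U F(!p))=True (X(s) U G(q))=False X(s)=False s=True G(q)=False q=False F(!p)=True !p=True p=False
s_4={q,r}: ((X(s) U G(q)) U F(!p))=True (X(s) U G(q))=True X(s)=False s=False G(q)=True q=True F(!p)=True !p=True p=False
Evaluating at position 2: result = True

Answer: true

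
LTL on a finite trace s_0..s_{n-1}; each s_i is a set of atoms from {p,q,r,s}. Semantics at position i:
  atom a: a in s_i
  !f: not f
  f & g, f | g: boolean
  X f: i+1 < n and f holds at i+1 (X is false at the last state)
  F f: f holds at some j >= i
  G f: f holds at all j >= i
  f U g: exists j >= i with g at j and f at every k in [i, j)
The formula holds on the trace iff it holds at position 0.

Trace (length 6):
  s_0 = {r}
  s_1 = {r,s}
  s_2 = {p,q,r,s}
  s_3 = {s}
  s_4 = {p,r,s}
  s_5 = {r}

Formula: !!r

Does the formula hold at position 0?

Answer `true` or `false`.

Answer: true

Derivation:
s_0={r}: !!r=True !r=False r=True
s_1={r,s}: !!r=True !r=False r=True
s_2={p,q,r,s}: !!r=True !r=False r=True
s_3={s}: !!r=False !r=True r=False
s_4={p,r,s}: !!r=True !r=False r=True
s_5={r}: !!r=True !r=False r=True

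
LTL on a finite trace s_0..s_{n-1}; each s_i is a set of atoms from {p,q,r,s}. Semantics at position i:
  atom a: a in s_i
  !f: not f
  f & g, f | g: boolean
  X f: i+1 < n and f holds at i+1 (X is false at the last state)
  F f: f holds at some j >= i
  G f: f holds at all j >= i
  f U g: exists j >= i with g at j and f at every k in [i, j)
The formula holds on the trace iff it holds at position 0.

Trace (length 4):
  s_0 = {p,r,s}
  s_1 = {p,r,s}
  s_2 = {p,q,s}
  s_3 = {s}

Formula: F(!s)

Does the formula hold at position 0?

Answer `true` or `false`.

s_0={p,r,s}: F(!s)=False !s=False s=True
s_1={p,r,s}: F(!s)=False !s=False s=True
s_2={p,q,s}: F(!s)=False !s=False s=True
s_3={s}: F(!s)=False !s=False s=True

Answer: false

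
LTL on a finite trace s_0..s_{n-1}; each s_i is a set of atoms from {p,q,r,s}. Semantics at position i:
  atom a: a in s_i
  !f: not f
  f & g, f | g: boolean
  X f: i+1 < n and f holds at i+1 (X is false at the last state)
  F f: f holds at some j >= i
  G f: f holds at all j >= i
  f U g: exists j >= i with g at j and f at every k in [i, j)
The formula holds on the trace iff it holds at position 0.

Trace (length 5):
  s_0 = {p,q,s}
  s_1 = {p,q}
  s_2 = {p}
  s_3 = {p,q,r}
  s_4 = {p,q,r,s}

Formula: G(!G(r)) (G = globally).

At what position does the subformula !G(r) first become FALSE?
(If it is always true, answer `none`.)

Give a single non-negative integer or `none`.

s_0={p,q,s}: !G(r)=True G(r)=False r=False
s_1={p,q}: !G(r)=True G(r)=False r=False
s_2={p}: !G(r)=True G(r)=False r=False
s_3={p,q,r}: !G(r)=False G(r)=True r=True
s_4={p,q,r,s}: !G(r)=False G(r)=True r=True
G(!G(r)) holds globally = False
First violation at position 3.

Answer: 3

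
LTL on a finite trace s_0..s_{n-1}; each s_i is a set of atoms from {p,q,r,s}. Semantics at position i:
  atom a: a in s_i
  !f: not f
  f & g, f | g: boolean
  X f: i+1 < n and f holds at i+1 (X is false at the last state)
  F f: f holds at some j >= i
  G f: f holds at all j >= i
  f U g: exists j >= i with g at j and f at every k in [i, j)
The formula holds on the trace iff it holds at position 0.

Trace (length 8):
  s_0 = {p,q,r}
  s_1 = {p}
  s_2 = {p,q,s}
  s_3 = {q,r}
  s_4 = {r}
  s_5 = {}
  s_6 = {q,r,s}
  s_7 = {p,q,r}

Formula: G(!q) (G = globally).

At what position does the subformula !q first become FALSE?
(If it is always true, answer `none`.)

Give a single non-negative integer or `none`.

s_0={p,q,r}: !q=False q=True
s_1={p}: !q=True q=False
s_2={p,q,s}: !q=False q=True
s_3={q,r}: !q=False q=True
s_4={r}: !q=True q=False
s_5={}: !q=True q=False
s_6={q,r,s}: !q=False q=True
s_7={p,q,r}: !q=False q=True
G(!q) holds globally = False
First violation at position 0.

Answer: 0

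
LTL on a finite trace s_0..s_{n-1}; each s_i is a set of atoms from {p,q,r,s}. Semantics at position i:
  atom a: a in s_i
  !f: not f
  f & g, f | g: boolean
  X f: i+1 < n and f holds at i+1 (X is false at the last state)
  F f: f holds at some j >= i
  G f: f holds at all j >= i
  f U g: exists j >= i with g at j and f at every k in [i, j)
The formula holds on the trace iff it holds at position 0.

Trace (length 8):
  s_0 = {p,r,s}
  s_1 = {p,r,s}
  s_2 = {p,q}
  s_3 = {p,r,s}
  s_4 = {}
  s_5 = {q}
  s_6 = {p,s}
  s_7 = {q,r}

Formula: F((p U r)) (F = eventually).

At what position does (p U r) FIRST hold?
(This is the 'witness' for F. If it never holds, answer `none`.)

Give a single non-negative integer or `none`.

Answer: 0

Derivation:
s_0={p,r,s}: (p U r)=True p=True r=True
s_1={p,r,s}: (p U r)=True p=True r=True
s_2={p,q}: (p U r)=True p=True r=False
s_3={p,r,s}: (p U r)=True p=True r=True
s_4={}: (p U r)=False p=False r=False
s_5={q}: (p U r)=False p=False r=False
s_6={p,s}: (p U r)=True p=True r=False
s_7={q,r}: (p U r)=True p=False r=True
F((p U r)) holds; first witness at position 0.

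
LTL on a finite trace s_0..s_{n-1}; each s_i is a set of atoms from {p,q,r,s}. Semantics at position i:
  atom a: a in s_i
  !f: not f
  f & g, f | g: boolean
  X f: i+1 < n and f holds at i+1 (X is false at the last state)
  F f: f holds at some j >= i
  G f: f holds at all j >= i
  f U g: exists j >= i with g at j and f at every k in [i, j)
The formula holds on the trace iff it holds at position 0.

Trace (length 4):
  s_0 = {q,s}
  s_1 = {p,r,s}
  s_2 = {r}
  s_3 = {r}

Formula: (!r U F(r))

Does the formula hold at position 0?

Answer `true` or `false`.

s_0={q,s}: (!r U F(r))=True !r=True r=False F(r)=True
s_1={p,r,s}: (!r U F(r))=True !r=False r=True F(r)=True
s_2={r}: (!r U F(r))=True !r=False r=True F(r)=True
s_3={r}: (!r U F(r))=True !r=False r=True F(r)=True

Answer: true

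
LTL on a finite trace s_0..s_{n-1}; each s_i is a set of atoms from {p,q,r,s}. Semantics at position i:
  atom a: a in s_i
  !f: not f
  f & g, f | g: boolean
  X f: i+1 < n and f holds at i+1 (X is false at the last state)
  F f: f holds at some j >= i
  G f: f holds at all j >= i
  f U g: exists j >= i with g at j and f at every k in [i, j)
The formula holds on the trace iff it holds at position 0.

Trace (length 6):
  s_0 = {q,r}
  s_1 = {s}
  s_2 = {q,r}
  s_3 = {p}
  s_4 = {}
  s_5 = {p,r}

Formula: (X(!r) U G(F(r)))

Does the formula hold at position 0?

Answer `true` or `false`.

s_0={q,r}: (X(!r) U G(F(r)))=True X(!r)=True !r=False r=True G(F(r))=True F(r)=True
s_1={s}: (X(!r) U G(F(r)))=True X(!r)=False !r=True r=False G(F(r))=True F(r)=True
s_2={q,r}: (X(!r) U G(F(r)))=True X(!r)=True !r=False r=True G(F(r))=True F(r)=True
s_3={p}: (X(!r) U G(F(r)))=True X(!r)=True !r=True r=False G(F(r))=True F(r)=True
s_4={}: (X(!r) U G(F(r)))=True X(!r)=False !r=True r=False G(F(r))=True F(r)=True
s_5={p,r}: (X(!r) U G(F(r)))=True X(!r)=False !r=False r=True G(F(r))=True F(r)=True

Answer: true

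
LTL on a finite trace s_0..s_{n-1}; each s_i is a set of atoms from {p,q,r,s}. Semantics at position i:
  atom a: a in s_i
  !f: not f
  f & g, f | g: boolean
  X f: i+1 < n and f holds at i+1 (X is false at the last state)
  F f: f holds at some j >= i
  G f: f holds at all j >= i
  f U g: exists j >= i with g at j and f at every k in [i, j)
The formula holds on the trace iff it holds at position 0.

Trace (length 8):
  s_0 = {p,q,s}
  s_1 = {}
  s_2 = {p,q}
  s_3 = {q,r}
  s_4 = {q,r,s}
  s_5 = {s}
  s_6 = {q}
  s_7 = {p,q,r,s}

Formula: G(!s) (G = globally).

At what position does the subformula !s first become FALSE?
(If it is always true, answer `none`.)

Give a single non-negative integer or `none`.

Answer: 0

Derivation:
s_0={p,q,s}: !s=False s=True
s_1={}: !s=True s=False
s_2={p,q}: !s=True s=False
s_3={q,r}: !s=True s=False
s_4={q,r,s}: !s=False s=True
s_5={s}: !s=False s=True
s_6={q}: !s=True s=False
s_7={p,q,r,s}: !s=False s=True
G(!s) holds globally = False
First violation at position 0.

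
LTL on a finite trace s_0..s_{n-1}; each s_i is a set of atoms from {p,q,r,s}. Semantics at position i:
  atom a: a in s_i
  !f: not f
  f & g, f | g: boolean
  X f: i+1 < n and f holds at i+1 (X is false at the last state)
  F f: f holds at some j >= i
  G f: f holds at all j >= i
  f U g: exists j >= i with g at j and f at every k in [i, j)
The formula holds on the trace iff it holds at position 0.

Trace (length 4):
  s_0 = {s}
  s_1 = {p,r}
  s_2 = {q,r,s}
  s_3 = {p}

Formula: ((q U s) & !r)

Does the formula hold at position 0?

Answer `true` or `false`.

s_0={s}: ((q U s) & !r)=True (q U s)=True q=False s=True !r=True r=False
s_1={p,r}: ((q U s) & !r)=False (q U s)=False q=False s=False !r=False r=True
s_2={q,r,s}: ((q U s) & !r)=False (q U s)=True q=True s=True !r=False r=True
s_3={p}: ((q U s) & !r)=False (q U s)=False q=False s=False !r=True r=False

Answer: true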